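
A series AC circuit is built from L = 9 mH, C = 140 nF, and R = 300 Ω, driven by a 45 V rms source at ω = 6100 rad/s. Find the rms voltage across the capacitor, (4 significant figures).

45.60 V

X_L = ωL = 54.90 Ω
X_C = 1/(ωC) = 1171 Ω
Net reactance X = X_L − X_C = -1116 Ω
Z = 300.0 − j1116 Ω
|Z| = √(300.0² + 1116²) = 1156 Ω
I = V/|Z| = 38.94 mA
V_C = I·|Z_C| = 0.03894 × 1171 = 45.60 V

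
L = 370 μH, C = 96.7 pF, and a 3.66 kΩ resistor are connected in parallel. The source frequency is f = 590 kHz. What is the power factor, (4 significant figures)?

ω = 2πf = 3.707e+06 rad/s
X_L = ωL = 1372 Ω
X_C = 1/(ωC) = 2790 Ω
Parallel: admittances add. Y = 1/R + 1/(jωL) + jωC
Y = (0.0002732 − j0.0003706) S
|Y| = 0.0004604 S → |Z| = 1/|Y| = 2172 Ω, ∠Z = −∠Y = 53.60°
cos φ = cos(53.60°) = 0.5934

0.5934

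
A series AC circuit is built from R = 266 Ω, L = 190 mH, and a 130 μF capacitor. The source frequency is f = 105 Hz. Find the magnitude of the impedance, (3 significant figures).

ω = 2πf = 659.7 rad/s
X_L = ωL = 125 Ω
X_C = 1/(ωC) = 11.7 Ω
Net reactance X = X_L − X_C = 114 Ω
Z = 266 + j114 Ω
|Z| = √(266² + 114²) = 289 Ω

289 Ω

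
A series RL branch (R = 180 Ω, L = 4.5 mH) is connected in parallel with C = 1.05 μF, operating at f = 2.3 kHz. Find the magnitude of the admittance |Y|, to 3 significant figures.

14.3 mS

ω = 2πf = 14450 rad/s
X_L = ωL = 65.0 Ω
X_C = 1/(ωC) = 65.9 Ω
Branch 1 (R+jX_L): Z₁ = 180 + j65.0 Ω, |Z₁| = 191 Ω
Branch 2 (−jX_C): Z₂ = −j65.9 Ω
Parallel: Z = Z₁Z₂/(Z₁+Z₂), |Z| = 70.1 Ω, ∠Z = -69.9°
|Y| = 1/|Z| = 14.3 mS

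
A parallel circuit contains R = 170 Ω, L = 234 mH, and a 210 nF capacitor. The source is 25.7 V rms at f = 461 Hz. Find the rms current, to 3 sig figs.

ω = 2πf = 2897 rad/s
X_L = ωL = 678 Ω
X_C = 1/(ωC) = 1640 Ω
Parallel: admittances add. Y = 1/R + 1/(jωL) + jωC
Y = (0.00588 − j0.000867) S
|Y| = 0.00595 S → |Z| = 1/|Y| = 168 Ω, ∠Z = −∠Y = 8.39°
I = V/|Z| = 25.7/168 = 153 mA

153 mA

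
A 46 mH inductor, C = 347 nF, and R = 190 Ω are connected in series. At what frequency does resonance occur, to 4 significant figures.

1.260 kHz

ω₀ = 1/√(LC) = 1/√(0.046 × 3.47e-07) = 7915 rad/s
f₀ = ω₀/(2π) = 1.260 kHz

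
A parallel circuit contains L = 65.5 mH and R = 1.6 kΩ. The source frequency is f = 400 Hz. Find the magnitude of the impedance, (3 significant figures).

164 Ω

ω = 2πf = 2513 rad/s
X_L = ωL = 165 Ω
Parallel: admittances add. Y = 1/R + 1/(jωL)
Y = (0.000625 − j0.00607) S
|Y| = 0.00611 S → |Z| = 1/|Y| = 164 Ω, ∠Z = −∠Y = 84.1°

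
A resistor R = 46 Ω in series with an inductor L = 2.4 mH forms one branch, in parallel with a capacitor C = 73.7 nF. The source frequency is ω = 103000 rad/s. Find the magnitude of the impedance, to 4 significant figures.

266.5 Ω

X_L = ωL = 247.2 Ω
X_C = 1/(ωC) = 131.7 Ω
Branch 1 (R+jX_L): Z₁ = 46.00 + j247.2 Ω, |Z₁| = 251.4 Ω
Branch 2 (−jX_C): Z₂ = −j131.7 Ω
Parallel: Z = Z₁Z₂/(Z₁+Z₂), |Z| = 266.5 Ω, ∠Z = -78.82°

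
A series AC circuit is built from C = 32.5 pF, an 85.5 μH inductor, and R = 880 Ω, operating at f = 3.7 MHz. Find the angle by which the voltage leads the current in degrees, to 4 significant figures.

37.04°

ω = 2πf = 2.325e+07 rad/s
X_L = ωL = 1988 Ω
X_C = 1/(ωC) = 1324 Ω
Net reactance X = X_L − X_C = 664.2 Ω
Z = 880.0 + j664.2 Ω
|Z| = √(880.0² + 664.2²) = 1102 Ω
∠Z = arctan(664.2/880.0) = 37.04°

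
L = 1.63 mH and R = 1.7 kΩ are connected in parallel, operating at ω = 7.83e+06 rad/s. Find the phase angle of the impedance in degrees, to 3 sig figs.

7.59°

X_L = ωL = 12800 Ω
Parallel: admittances add. Y = 1/R + 1/(jωL)
Y = (0.000588 − j7.84e-05) S
|Y| = 0.000593 S → |Z| = 1/|Y| = 1690 Ω, ∠Z = −∠Y = 7.59°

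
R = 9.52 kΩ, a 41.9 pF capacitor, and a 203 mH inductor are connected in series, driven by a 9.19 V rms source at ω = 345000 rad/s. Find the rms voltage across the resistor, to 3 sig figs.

9.15 V

X_L = ωL = 70000 Ω
X_C = 1/(ωC) = 69200 Ω
Net reactance X = X_L − X_C = 857 Ω
Z = 9520 + j857 Ω
|Z| = √(9520² + 857²) = 9560 Ω
I = V/|Z| = 961 μA
V_R = I·|Z_R| = 0.000961 × 9520 = 9.15 V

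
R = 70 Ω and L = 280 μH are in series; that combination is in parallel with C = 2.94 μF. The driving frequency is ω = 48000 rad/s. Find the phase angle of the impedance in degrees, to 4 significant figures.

-84.32°

X_L = ωL = 13.44 Ω
X_C = 1/(ωC) = 7.086 Ω
Branch 1 (R+jX_L): Z₁ = 70.00 + j13.44 Ω, |Z₁| = 71.28 Ω
Branch 2 (−jX_C): Z₂ = −j7.086 Ω
Parallel: Z = Z₁Z₂/(Z₁+Z₂), |Z| = 7.186 Ω, ∠Z = -84.32°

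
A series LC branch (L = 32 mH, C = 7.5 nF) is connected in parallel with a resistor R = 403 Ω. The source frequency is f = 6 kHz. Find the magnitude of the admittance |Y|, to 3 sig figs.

2.52 mS

ω = 2πf = 37700 rad/s
X_L = ωL = 1210 Ω
X_C = 1/(ωC) = 3540 Ω
Branch 1: Z₁ = R = 403 Ω
Branch 2 (series LC): Z₂ = j(X_L − X_C) = −j2330 Ω
Parallel: Z = Z₁Z₂/(Z₁+Z₂), |Z| = 397 Ω, ∠Z = -9.81°
|Y| = 1/|Z| = 2.52 mS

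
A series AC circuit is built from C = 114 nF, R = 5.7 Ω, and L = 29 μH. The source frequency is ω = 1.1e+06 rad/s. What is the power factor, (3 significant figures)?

X_L = ωL = 31.9 Ω
X_C = 1/(ωC) = 7.97 Ω
Net reactance X = X_L − X_C = 23.9 Ω
Z = 5.70 + j23.9 Ω
|Z| = √(5.70² + 23.9²) = 24.6 Ω
∠Z = arctan(23.9/5.70) = 76.6°
cos φ = cos(76.6°) = 0.232

0.232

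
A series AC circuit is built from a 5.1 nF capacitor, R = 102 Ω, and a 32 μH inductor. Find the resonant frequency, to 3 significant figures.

ω₀ = 1/√(LC) = 1/√(3.2e-05 × 5.1e-09) = 2.475e+06 rad/s
f₀ = ω₀/(2π) = 394 kHz

394 kHz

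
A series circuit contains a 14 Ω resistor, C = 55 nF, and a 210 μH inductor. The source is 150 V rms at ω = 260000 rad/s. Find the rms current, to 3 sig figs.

7.23 A

X_L = ωL = 54.6 Ω
X_C = 1/(ωC) = 69.9 Ω
Net reactance X = X_L − X_C = -15.3 Ω
Z = 14.0 − j15.3 Ω
|Z| = √(14.0² + 15.3²) = 20.8 Ω
I = V/|Z| = 150/20.8 = 7.23 A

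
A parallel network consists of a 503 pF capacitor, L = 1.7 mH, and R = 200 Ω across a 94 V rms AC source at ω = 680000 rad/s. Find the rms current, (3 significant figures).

X_L = ωL = 1160 Ω
X_C = 1/(ωC) = 2920 Ω
Parallel: admittances add. Y = 1/R + 1/(jωL) + jωC
Y = (0.00500 − j0.000523) S
|Y| = 0.00503 S → |Z| = 1/|Y| = 199 Ω, ∠Z = −∠Y = 5.97°
I = V/|Z| = 94/199 = 473 mA

473 mA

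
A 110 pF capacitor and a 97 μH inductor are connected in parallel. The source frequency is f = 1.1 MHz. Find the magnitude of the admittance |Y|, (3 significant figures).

731 μS

ω = 2πf = 6.912e+06 rad/s
X_L = ωL = 670 Ω
X_C = 1/(ωC) = 1320 Ω
Parallel: admittances add. Y = 1/(jωL) + jωC
Y = (0 − j0.000731) S
|Y| = 0.000731 S → |Z| = 1/|Y| = 1370 Ω, ∠Z = −∠Y = 90.0°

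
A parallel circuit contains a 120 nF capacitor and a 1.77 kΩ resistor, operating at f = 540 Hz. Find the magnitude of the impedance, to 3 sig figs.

1440 Ω

ω = 2πf = 3393 rad/s
X_C = 1/(ωC) = 2460 Ω
Parallel: admittances add. Y = 1/R + jωC
Y = (0.000565 + j0.000407) S
|Y| = 0.000696 S → |Z| = 1/|Y| = 1440 Ω, ∠Z = −∠Y = -35.8°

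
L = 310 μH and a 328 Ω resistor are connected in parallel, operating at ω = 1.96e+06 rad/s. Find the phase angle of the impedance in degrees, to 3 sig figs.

28.4°

X_L = ωL = 608 Ω
Parallel: admittances add. Y = 1/R + 1/(jωL)
Y = (0.00305 − j0.00165) S
|Y| = 0.00346 S → |Z| = 1/|Y| = 289 Ω, ∠Z = −∠Y = 28.4°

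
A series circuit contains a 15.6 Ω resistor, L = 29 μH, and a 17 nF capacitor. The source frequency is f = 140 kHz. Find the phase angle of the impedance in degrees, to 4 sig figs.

-69.34°

ω = 2πf = 879600 rad/s
X_L = ωL = 25.51 Ω
X_C = 1/(ωC) = 66.87 Ω
Net reactance X = X_L − X_C = -41.36 Ω
Z = 15.60 − j41.36 Ω
|Z| = √(15.60² + 41.36²) = 44.21 Ω
∠Z = arctan(-41.36/15.60) = -69.34°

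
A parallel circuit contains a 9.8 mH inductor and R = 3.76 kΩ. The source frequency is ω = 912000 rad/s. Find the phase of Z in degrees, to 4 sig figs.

X_L = ωL = 8938 Ω
Parallel: admittances add. Y = 1/R + 1/(jωL)
Y = (0.0002660 − j0.0001119) S
|Y| = 0.0002885 S → |Z| = 1/|Y| = 3466 Ω, ∠Z = −∠Y = 22.82°

22.82°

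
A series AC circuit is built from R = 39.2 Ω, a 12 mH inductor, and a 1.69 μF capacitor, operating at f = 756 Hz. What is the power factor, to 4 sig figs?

ω = 2πf = 4750 rad/s
X_L = ωL = 57.00 Ω
X_C = 1/(ωC) = 124.6 Ω
Net reactance X = X_L − X_C = -67.57 Ω
Z = 39.20 − j67.57 Ω
|Z| = √(39.20² + 67.57²) = 78.12 Ω
∠Z = arctan(-67.57/39.20) = -59.88°
cos φ = cos(-59.88°) = 0.5018

0.5018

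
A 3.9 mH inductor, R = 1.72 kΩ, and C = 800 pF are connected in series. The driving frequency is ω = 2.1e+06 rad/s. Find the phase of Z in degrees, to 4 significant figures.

X_L = ωL = 8190 Ω
X_C = 1/(ωC) = 595.2 Ω
Net reactance X = X_L − X_C = 7595 Ω
Z = 1720 + j7595 Ω
|Z| = √(1720² + 7595²) = 7787 Ω
∠Z = arctan(7595/1720) = 77.24°

77.24°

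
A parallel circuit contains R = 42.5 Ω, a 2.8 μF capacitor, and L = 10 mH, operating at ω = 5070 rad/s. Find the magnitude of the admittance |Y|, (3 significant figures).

24.2 mS

X_L = ωL = 50.7 Ω
X_C = 1/(ωC) = 70.4 Ω
Parallel: admittances add. Y = 1/R + 1/(jωL) + jωC
Y = (0.0235 − j0.00553) S
|Y| = 0.0242 S → |Z| = 1/|Y| = 41.4 Ω, ∠Z = −∠Y = 13.2°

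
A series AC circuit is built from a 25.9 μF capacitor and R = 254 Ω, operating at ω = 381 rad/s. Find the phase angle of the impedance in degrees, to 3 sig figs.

X_C = 1/(ωC) = 101 Ω
Z = 254 − j101 Ω
|Z| = √(254² + 101²) = 273 Ω
∠Z = arctan(-101/254) = -21.8°

-21.8°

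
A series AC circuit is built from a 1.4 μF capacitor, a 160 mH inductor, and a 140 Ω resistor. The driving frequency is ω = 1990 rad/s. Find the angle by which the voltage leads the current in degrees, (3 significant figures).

-16.1°

X_L = ωL = 318 Ω
X_C = 1/(ωC) = 359 Ω
Net reactance X = X_L − X_C = -40.5 Ω
Z = 140 − j40.5 Ω
|Z| = √(140² + 40.5²) = 146 Ω
∠Z = arctan(-40.5/140) = -16.1°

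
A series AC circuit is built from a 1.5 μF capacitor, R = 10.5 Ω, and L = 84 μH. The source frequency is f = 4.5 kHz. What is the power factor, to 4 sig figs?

0.4438

ω = 2πf = 28270 rad/s
X_L = ωL = 2.375 Ω
X_C = 1/(ωC) = 23.58 Ω
Net reactance X = X_L − X_C = -21.20 Ω
Z = 10.50 − j21.20 Ω
|Z| = √(10.50² + 21.20²) = 23.66 Ω
∠Z = arctan(-21.20/10.50) = -63.66°
cos φ = cos(-63.66°) = 0.4438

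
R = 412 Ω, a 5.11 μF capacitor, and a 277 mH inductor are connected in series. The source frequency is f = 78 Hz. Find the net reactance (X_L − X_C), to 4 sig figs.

-263.6 Ω

ω = 2πf = 490.1 rad/s
X_L = ωL = 135.8 Ω
X_C = 1/(ωC) = 399.3 Ω
X = 135.8 − 399.3 = -263.6 Ω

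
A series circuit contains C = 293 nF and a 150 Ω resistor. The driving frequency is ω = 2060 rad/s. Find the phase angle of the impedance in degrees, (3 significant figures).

-84.8°

X_C = 1/(ωC) = 1660 Ω
Z = 150 − j1660 Ω
|Z| = √(150² + 1660²) = 1660 Ω
∠Z = arctan(-1660/150) = -84.8°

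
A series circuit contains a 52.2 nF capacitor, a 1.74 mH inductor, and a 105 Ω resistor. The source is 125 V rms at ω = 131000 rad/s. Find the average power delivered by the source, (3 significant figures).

92.7 W

X_L = ωL = 228 Ω
X_C = 1/(ωC) = 146 Ω
Net reactance X = X_L − X_C = 81.7 Ω
Z = 105 + j81.7 Ω
|Z| = √(105² + 81.7²) = 133 Ω
∠Z = arctan(81.7/105) = 37.9°
I = V/|Z| = 940 mA
P = VI cos φ = 125 × 0.940 × cos(37.9°) = 92.7 W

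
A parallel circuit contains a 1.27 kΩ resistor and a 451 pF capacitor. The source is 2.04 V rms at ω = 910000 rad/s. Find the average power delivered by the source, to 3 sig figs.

X_C = 1/(ωC) = 2440 Ω
Parallel: admittances add. Y = 1/R + jωC
Y = (0.000787 + j0.000410) S
|Y| = 0.000888 S → |Z| = 1/|Y| = 1130 Ω, ∠Z = −∠Y = -27.5°
I = V/|Z| = 1.81 mA
P = VI cos φ = 2.04 × 0.00181 × cos(-27.5°) = 3.28 mW

3.28 mW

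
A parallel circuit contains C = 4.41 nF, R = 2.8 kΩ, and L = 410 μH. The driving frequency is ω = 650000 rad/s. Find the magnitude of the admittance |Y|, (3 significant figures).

X_L = ωL = 266 Ω
X_C = 1/(ωC) = 349 Ω
Parallel: admittances add. Y = 1/R + 1/(jωL) + jωC
Y = (0.000357 − j0.000886) S
|Y| = 0.000955 S → |Z| = 1/|Y| = 1050 Ω, ∠Z = −∠Y = 68.0°

955 μS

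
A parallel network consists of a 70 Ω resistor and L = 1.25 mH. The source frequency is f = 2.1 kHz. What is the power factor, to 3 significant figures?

ω = 2πf = 13190 rad/s
X_L = ωL = 16.5 Ω
Parallel: admittances add. Y = 1/R + 1/(jωL)
Y = (0.0143 − j0.0606) S
|Y| = 0.0623 S → |Z| = 1/|Y| = 16.1 Ω, ∠Z = −∠Y = 76.7°
cos φ = cos(76.7°) = 0.229

0.229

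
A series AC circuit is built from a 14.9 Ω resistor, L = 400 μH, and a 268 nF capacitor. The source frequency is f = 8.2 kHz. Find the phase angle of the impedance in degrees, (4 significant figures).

-73.96°

ω = 2πf = 51520 rad/s
X_L = ωL = 20.61 Ω
X_C = 1/(ωC) = 72.42 Ω
Net reactance X = X_L − X_C = -51.81 Ω
Z = 14.90 − j51.81 Ω
|Z| = √(14.90² + 51.81²) = 53.91 Ω
∠Z = arctan(-51.81/14.90) = -73.96°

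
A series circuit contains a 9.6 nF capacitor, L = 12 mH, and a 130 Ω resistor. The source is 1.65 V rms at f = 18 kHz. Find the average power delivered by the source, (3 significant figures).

ω = 2πf = 113100 rad/s
X_L = ωL = 1360 Ω
X_C = 1/(ωC) = 921 Ω
Net reactance X = X_L − X_C = 436 Ω
Z = 130 + j436 Ω
|Z| = √(130² + 436²) = 455 Ω
∠Z = arctan(436/130) = 73.4°
I = V/|Z| = 3.63 mA
P = VI cos φ = 1.65 × 0.00363 × cos(73.4°) = 1.71 mW

1.71 mW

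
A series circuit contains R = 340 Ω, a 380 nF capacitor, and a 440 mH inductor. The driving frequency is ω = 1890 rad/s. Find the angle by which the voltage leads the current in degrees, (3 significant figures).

X_L = ωL = 832 Ω
X_C = 1/(ωC) = 1390 Ω
Net reactance X = X_L − X_C = -561 Ω
Z = 340 − j561 Ω
|Z| = √(340² + 561²) = 656 Ω
∠Z = arctan(-561/340) = -58.8°

-58.8°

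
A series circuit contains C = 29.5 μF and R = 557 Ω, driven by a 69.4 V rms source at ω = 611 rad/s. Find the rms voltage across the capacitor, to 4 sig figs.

X_C = 1/(ωC) = 55.48 Ω
Z = 557.0 − j55.48 Ω
|Z| = √(557.0² + 55.48²) = 559.8 Ω
I = V/|Z| = 124.0 mA
V_C = I·|Z_C| = 0.1240 × 55.48 = 6.879 V

6.879 V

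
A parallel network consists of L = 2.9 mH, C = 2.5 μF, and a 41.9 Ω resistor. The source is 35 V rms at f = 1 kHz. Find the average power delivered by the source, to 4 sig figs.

29.24 W

ω = 2πf = 6283 rad/s
X_L = ωL = 18.22 Ω
X_C = 1/(ωC) = 63.66 Ω
Parallel: admittances add. Y = 1/R + 1/(jωL) + jωC
Y = (0.02387 − j0.03917) S
|Y| = 0.04587 S → |Z| = 1/|Y| = 21.80 Ω, ∠Z = −∠Y = 58.65°
I = V/|Z| = 1.605 A
P = VI cos φ = 35 × 1.605 × cos(58.65°) = 29.24 W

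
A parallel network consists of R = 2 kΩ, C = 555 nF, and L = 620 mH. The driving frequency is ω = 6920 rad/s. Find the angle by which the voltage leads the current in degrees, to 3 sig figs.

X_L = ωL = 4290 Ω
X_C = 1/(ωC) = 260 Ω
Parallel: admittances add. Y = 1/R + 1/(jωL) + jωC
Y = (0.000500 + j0.00361) S
|Y| = 0.00364 S → |Z| = 1/|Y| = 275 Ω, ∠Z = −∠Y = -82.1°

-82.1°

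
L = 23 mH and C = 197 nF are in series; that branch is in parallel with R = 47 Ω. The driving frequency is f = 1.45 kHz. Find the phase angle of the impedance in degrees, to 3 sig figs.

-7.70°

ω = 2πf = 9111 rad/s
X_L = ωL = 210 Ω
X_C = 1/(ωC) = 557 Ω
Branch 1: Z₁ = R = 47.0 Ω
Branch 2 (series LC): Z₂ = j(X_L − X_C) = −j348 Ω
Parallel: Z = Z₁Z₂/(Z₁+Z₂), |Z| = 46.6 Ω, ∠Z = -7.70°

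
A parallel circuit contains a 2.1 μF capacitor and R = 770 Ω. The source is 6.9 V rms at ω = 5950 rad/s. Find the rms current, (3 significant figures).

X_C = 1/(ωC) = 80.0 Ω
Parallel: admittances add. Y = 1/R + jωC
Y = (0.00130 + j0.0125) S
|Y| = 0.0126 S → |Z| = 1/|Y| = 79.6 Ω, ∠Z = −∠Y = -84.1°
I = V/|Z| = 6.9/79.6 = 86.7 mA

86.7 mA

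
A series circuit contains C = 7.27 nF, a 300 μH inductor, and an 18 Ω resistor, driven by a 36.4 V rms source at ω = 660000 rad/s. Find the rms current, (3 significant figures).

1.75 A

X_L = ωL = 198 Ω
X_C = 1/(ωC) = 208 Ω
Net reactance X = X_L − X_C = -10.4 Ω
Z = 18.0 − j10.4 Ω
|Z| = √(18.0² + 10.4²) = 20.8 Ω
I = V/|Z| = 36.4/20.8 = 1.75 A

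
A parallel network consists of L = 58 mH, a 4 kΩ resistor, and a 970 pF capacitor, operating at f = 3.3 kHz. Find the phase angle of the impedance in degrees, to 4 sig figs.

72.88°

ω = 2πf = 20730 rad/s
X_L = ωL = 1203 Ω
X_C = 1/(ωC) = 49720 Ω
Parallel: admittances add. Y = 1/R + 1/(jωL) + jωC
Y = (0.0002500 − j0.0008114) S
|Y| = 0.0008491 S → |Z| = 1/|Y| = 1178 Ω, ∠Z = −∠Y = 72.88°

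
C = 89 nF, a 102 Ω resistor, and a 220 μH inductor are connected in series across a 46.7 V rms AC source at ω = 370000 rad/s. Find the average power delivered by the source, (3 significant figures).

X_L = ωL = 81.4 Ω
X_C = 1/(ωC) = 30.4 Ω
Net reactance X = X_L − X_C = 51.0 Ω
Z = 102 + j51.0 Ω
|Z| = √(102² + 51.0²) = 114 Ω
∠Z = arctan(51.0/102) = 26.6°
I = V/|Z| = 409 mA
P = VI cos φ = 46.7 × 0.409 × cos(26.6°) = 17.1 W

17.1 W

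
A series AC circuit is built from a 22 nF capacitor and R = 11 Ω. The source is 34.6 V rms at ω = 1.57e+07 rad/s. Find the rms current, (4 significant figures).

3.042 A

X_C = 1/(ωC) = 2.895 Ω
Z = 11.00 − j2.895 Ω
|Z| = √(11.00² + 2.895²) = 11.37 Ω
I = V/|Z| = 34.6/11.37 = 3.042 A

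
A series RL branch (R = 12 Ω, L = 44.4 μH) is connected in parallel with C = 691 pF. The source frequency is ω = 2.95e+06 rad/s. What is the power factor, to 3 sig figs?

0.124

X_L = ωL = 131 Ω
X_C = 1/(ωC) = 491 Ω
Branch 1 (R+jX_L): Z₁ = 12.0 + j131 Ω, |Z₁| = 132 Ω
Branch 2 (−jX_C): Z₂ = −j491 Ω
Parallel: Z = Z₁Z₂/(Z₁+Z₂), |Z| = 179 Ω, ∠Z = 82.9°
cos φ = cos(82.9°) = 0.124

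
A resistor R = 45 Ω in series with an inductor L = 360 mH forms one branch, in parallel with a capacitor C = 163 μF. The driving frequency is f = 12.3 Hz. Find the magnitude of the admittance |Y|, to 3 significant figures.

ω = 2πf = 77.28 rad/s
X_L = ωL = 27.8 Ω
X_C = 1/(ωC) = 79.4 Ω
Branch 1 (R+jX_L): Z₁ = 45.0 + j27.8 Ω, |Z₁| = 52.9 Ω
Branch 2 (−jX_C): Z₂ = −j79.4 Ω
Parallel: Z = Z₁Z₂/(Z₁+Z₂), |Z| = 61.4 Ω, ∠Z = -9.39°
|Y| = 1/|Z| = 16.3 mS

16.3 mS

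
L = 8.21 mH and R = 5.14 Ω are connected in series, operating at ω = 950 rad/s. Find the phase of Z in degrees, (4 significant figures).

56.61°

X_L = ωL = 7.800 Ω
Z = 5.140 + j7.800 Ω
|Z| = √(5.140² + 7.800²) = 9.341 Ω
∠Z = arctan(7.800/5.140) = 56.61°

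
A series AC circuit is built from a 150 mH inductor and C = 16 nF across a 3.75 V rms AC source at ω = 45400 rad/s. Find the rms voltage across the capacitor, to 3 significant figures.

X_L = ωL = 6810 Ω
X_C = 1/(ωC) = 1380 Ω
Net reactance X = X_L − X_C = 5430 Ω
Z = j5430 Ω
|Z| = √(0² + 5430²) = 5430 Ω
I = V/|Z| = 690 μA
V_C = I·|Z_C| = 0.000690 × 1380 = 0.950 V

0.950 V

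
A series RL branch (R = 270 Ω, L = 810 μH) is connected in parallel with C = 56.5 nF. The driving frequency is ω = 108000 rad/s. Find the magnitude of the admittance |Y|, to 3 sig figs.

X_L = ωL = 87.5 Ω
X_C = 1/(ωC) = 164 Ω
Branch 1 (R+jX_L): Z₁ = 270 + j87.5 Ω, |Z₁| = 284 Ω
Branch 2 (−jX_C): Z₂ = −j164 Ω
Parallel: Z = Z₁Z₂/(Z₁+Z₂), |Z| = 166 Ω, ∠Z = -56.2°
|Y| = 1/|Z| = 6.03 mS

6.03 mS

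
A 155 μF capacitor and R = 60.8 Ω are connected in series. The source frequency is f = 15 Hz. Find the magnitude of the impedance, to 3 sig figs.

91.6 Ω

ω = 2πf = 94.25 rad/s
X_C = 1/(ωC) = 68.5 Ω
Z = 60.8 − j68.5 Ω
|Z| = √(60.8² + 68.5²) = 91.6 Ω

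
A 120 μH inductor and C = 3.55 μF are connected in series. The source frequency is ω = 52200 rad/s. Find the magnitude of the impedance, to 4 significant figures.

0.8676 Ω

X_L = ωL = 6.264 Ω
X_C = 1/(ωC) = 5.396 Ω
Net reactance X = X_L − X_C = 0.8676 Ω
Z = j0.8676 Ω
|Z| = √(0² + 0.8676²) = 0.8676 Ω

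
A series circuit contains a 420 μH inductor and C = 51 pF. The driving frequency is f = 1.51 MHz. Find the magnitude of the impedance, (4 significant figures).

ω = 2πf = 9.488e+06 rad/s
X_L = ωL = 3985 Ω
X_C = 1/(ωC) = 2067 Ω
Net reactance X = X_L − X_C = 1918 Ω
Z = j1918 Ω
|Z| = √(0² + 1918²) = 1918 Ω

1918 Ω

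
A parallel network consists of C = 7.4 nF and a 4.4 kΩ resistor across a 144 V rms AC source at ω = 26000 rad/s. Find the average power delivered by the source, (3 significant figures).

X_C = 1/(ωC) = 5200 Ω
Parallel: admittances add. Y = 1/R + jωC
Y = (0.000227 + j0.000192) S
|Y| = 0.000298 S → |Z| = 1/|Y| = 3360 Ω, ∠Z = −∠Y = -40.2°
I = V/|Z| = 42.9 mA
P = VI cos φ = 144 × 0.0429 × cos(-40.2°) = 4.71 W

4.71 W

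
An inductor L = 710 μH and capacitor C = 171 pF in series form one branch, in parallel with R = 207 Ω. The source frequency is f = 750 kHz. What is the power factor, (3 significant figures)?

ω = 2πf = 4.712e+06 rad/s
X_L = ωL = 3350 Ω
X_C = 1/(ωC) = 1240 Ω
Branch 1: Z₁ = R = 207 Ω
Branch 2 (series LC): Z₂ = j(X_L − X_C) = j2100 Ω
Parallel: Z = Z₁Z₂/(Z₁+Z₂), |Z| = 206 Ω, ∠Z = 5.62°
cos φ = cos(5.62°) = 0.995

0.995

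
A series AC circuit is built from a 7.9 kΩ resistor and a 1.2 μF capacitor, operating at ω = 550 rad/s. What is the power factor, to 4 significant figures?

0.9821

X_C = 1/(ωC) = 1515 Ω
Z = 7900 − j1515 Ω
|Z| = √(7900² + 1515²) = 8044 Ω
∠Z = arctan(-1515/7900) = -10.86°
cos φ = cos(-10.86°) = 0.9821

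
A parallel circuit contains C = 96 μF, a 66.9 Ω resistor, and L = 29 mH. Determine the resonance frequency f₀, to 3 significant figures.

ω₀ = 1/√(LC) = 1/√(0.029 × 9.6e-05) = 599.3 rad/s
f₀ = ω₀/(2π) = 95.4 Hz

95.4 Hz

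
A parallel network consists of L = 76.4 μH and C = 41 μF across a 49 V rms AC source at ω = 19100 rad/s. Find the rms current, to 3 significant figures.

X_L = ωL = 1.46 Ω
X_C = 1/(ωC) = 1.28 Ω
Parallel: admittances add. Y = 1/(jωL) + jωC
Y = (0 + j0.0978) S
|Y| = 0.0978 S → |Z| = 1/|Y| = 10.2 Ω, ∠Z = −∠Y = -90.0°
I = V/|Z| = 49/10.2 = 4.79 A

4.79 A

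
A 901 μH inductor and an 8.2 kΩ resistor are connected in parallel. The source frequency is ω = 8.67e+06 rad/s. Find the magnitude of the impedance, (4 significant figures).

5656 Ω

X_L = ωL = 7812 Ω
Parallel: admittances add. Y = 1/R + 1/(jωL)
Y = (0.0001220 − j0.0001280) S
|Y| = 0.0001768 S → |Z| = 1/|Y| = 5656 Ω, ∠Z = −∠Y = 46.39°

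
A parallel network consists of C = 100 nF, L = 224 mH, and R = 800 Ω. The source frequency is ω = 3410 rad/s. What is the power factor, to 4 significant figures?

X_L = ωL = 763.8 Ω
X_C = 1/(ωC) = 2933 Ω
Parallel: admittances add. Y = 1/R + 1/(jωL) + jωC
Y = (0.001250 − j0.0009682) S
|Y| = 0.001581 S → |Z| = 1/|Y| = 632.5 Ω, ∠Z = −∠Y = 37.76°
cos φ = cos(37.76°) = 0.7906

0.7906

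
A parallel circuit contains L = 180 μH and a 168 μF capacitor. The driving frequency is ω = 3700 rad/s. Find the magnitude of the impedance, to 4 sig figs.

1.136 Ω

X_L = ωL = 0.6660 Ω
X_C = 1/(ωC) = 1.609 Ω
Parallel: admittances add. Y = 1/(jωL) + jωC
Y = (0 − j0.8799) S
|Y| = 0.8799 S → |Z| = 1/|Y| = 1.136 Ω, ∠Z = −∠Y = 90.00°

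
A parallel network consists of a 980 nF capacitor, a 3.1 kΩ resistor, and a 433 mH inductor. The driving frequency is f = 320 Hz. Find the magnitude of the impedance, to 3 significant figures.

ω = 2πf = 2011 rad/s
X_L = ωL = 871 Ω
X_C = 1/(ωC) = 508 Ω
Parallel: admittances add. Y = 1/R + 1/(jωL) + jωC
Y = (0.000323 + j0.000822) S
|Y| = 0.000883 S → |Z| = 1/|Y| = 1130 Ω, ∠Z = −∠Y = -68.6°

1130 Ω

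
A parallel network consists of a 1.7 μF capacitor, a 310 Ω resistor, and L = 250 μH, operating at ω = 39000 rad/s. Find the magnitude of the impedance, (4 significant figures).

27.47 Ω

X_L = ωL = 9.750 Ω
X_C = 1/(ωC) = 15.08 Ω
Parallel: admittances add. Y = 1/R + 1/(jωL) + jωC
Y = (0.003226 − j0.03626) S
|Y| = 0.03641 S → |Z| = 1/|Y| = 27.47 Ω, ∠Z = −∠Y = 84.92°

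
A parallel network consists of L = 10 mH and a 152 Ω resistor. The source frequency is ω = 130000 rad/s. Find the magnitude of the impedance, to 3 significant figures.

151 Ω

X_L = ωL = 1300 Ω
Parallel: admittances add. Y = 1/R + 1/(jωL)
Y = (0.00658 − j0.000769) S
|Y| = 0.00662 S → |Z| = 1/|Y| = 151 Ω, ∠Z = −∠Y = 6.67°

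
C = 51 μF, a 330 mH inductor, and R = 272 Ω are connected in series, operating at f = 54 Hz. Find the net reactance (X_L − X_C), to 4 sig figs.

ω = 2πf = 339.3 rad/s
X_L = ωL = 112.0 Ω
X_C = 1/(ωC) = 57.79 Ω
X = 112.0 − 57.79 = 54.18 Ω

54.18 Ω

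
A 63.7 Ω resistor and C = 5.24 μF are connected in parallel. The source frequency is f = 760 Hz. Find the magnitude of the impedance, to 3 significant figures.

ω = 2πf = 4775 rad/s
X_C = 1/(ωC) = 40.0 Ω
Parallel: admittances add. Y = 1/R + jωC
Y = (0.0157 + j0.0250) S
|Y| = 0.0295 S → |Z| = 1/|Y| = 33.9 Ω, ∠Z = −∠Y = -57.9°

33.9 Ω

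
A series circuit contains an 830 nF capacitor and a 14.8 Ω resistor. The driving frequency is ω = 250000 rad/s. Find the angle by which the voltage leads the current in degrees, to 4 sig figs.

X_C = 1/(ωC) = 4.819 Ω
Z = 14.80 − j4.819 Ω
|Z| = √(14.80² + 4.819²) = 15.56 Ω
∠Z = arctan(-4.819/14.80) = -18.04°

-18.04°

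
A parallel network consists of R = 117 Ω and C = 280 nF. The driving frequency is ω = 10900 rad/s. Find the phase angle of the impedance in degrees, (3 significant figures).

X_C = 1/(ωC) = 328 Ω
Parallel: admittances add. Y = 1/R + jωC
Y = (0.00855 + j0.00305) S
|Y| = 0.00908 S → |Z| = 1/|Y| = 110 Ω, ∠Z = −∠Y = -19.7°

-19.7°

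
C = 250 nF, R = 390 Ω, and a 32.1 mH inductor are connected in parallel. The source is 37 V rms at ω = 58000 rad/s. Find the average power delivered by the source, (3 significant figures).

X_L = ωL = 1860 Ω
X_C = 1/(ωC) = 69.0 Ω
Parallel: admittances add. Y = 1/R + 1/(jωL) + jωC
Y = (0.00256 + j0.0140) S
|Y| = 0.0142 S → |Z| = 1/|Y| = 70.4 Ω, ∠Z = −∠Y = -79.6°
I = V/|Z| = 525 mA
P = VI cos φ = 37 × 0.525 × cos(-79.6°) = 3.51 W

3.51 W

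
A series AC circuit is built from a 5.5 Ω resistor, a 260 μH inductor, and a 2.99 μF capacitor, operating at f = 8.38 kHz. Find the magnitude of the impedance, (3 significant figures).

ω = 2πf = 52650 rad/s
X_L = ωL = 13.7 Ω
X_C = 1/(ωC) = 6.35 Ω
Net reactance X = X_L − X_C = 7.34 Ω
Z = 5.50 + j7.34 Ω
|Z| = √(5.50² + 7.34²) = 9.17 Ω

9.17 Ω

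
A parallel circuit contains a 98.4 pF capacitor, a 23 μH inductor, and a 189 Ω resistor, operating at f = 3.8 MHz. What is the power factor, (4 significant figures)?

ω = 2πf = 2.388e+07 rad/s
X_L = ωL = 549.2 Ω
X_C = 1/(ωC) = 425.6 Ω
Parallel: admittances add. Y = 1/R + 1/(jωL) + jωC
Y = (0.005291 + j0.0005284) S
|Y| = 0.005317 S → |Z| = 1/|Y| = 188.1 Ω, ∠Z = −∠Y = -5.703°
cos φ = cos(-5.703°) = 0.9950

0.9950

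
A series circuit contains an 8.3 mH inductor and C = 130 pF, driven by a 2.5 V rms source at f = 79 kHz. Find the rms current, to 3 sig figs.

ω = 2πf = 496400 rad/s
X_L = ωL = 4120 Ω
X_C = 1/(ωC) = 15500 Ω
Net reactance X = X_L − X_C = -11400 Ω
Z = − j11400 Ω
|Z| = √(0² + 11400²) = 11400 Ω
I = V/|Z| = 2.5/11400 = 220 μA

220 μA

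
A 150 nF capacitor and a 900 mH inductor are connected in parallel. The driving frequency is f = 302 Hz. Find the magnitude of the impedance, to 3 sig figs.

3320 Ω

ω = 2πf = 1898 rad/s
X_L = ωL = 1710 Ω
X_C = 1/(ωC) = 3510 Ω
Parallel: admittances add. Y = 1/(jωL) + jωC
Y = (0 − j0.000301) S
|Y| = 0.000301 S → |Z| = 1/|Y| = 3320 Ω, ∠Z = −∠Y = 90.0°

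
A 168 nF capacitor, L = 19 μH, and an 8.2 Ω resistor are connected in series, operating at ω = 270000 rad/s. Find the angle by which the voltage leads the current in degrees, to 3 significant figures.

-64.1°

X_L = ωL = 5.13 Ω
X_C = 1/(ωC) = 22.0 Ω
Net reactance X = X_L − X_C = -16.9 Ω
Z = 8.20 − j16.9 Ω
|Z| = √(8.20² + 16.9²) = 18.8 Ω
∠Z = arctan(-16.9/8.20) = -64.1°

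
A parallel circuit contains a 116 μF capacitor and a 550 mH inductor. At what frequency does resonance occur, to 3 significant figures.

19.9 Hz

ω₀ = 1/√(LC) = 1/√(0.55 × 0.000116) = 125.2 rad/s
f₀ = ω₀/(2π) = 19.9 Hz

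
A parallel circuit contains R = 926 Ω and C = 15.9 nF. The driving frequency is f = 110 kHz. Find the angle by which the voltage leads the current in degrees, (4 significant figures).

ω = 2πf = 691200 rad/s
X_C = 1/(ωC) = 91.00 Ω
Parallel: admittances add. Y = 1/R + jωC
Y = (0.001080 + j0.01099) S
|Y| = 0.01104 S → |Z| = 1/|Y| = 90.56 Ω, ∠Z = −∠Y = -84.39°

-84.39°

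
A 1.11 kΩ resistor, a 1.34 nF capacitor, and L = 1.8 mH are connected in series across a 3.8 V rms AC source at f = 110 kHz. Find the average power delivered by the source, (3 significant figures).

12.7 mW

ω = 2πf = 691200 rad/s
X_L = ωL = 1240 Ω
X_C = 1/(ωC) = 1080 Ω
Net reactance X = X_L − X_C = 164 Ω
Z = 1110 + j164 Ω
|Z| = √(1110² + 164²) = 1120 Ω
∠Z = arctan(164/1110) = 8.42°
I = V/|Z| = 3.39 mA
P = VI cos φ = 3.8 × 0.00339 × cos(8.42°) = 12.7 mW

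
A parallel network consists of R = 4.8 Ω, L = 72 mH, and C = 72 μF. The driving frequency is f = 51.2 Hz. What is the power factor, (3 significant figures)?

0.995

ω = 2πf = 321.7 rad/s
X_L = ωL = 23.2 Ω
X_C = 1/(ωC) = 43.2 Ω
Parallel: admittances add. Y = 1/R + 1/(jωL) + jωC
Y = (0.208 − j0.0200) S
|Y| = 0.209 S → |Z| = 1/|Y| = 4.78 Ω, ∠Z = −∠Y = 5.49°
cos φ = cos(5.49°) = 0.995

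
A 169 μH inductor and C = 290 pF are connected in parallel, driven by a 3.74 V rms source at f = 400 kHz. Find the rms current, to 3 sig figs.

ω = 2πf = 2.513e+06 rad/s
X_L = ωL = 425 Ω
X_C = 1/(ωC) = 1370 Ω
Parallel: admittances add. Y = 1/(jωL) + jωC
Y = (0 − j0.00163) S
|Y| = 0.00163 S → |Z| = 1/|Y| = 615 Ω, ∠Z = −∠Y = 90.0°
I = V/|Z| = 3.74/615 = 6.08 mA

6.08 mA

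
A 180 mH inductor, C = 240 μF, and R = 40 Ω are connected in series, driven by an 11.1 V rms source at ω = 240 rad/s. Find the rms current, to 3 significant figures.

233 mA

X_L = ωL = 43.2 Ω
X_C = 1/(ωC) = 17.4 Ω
Net reactance X = X_L − X_C = 25.8 Ω
Z = 40.0 + j25.8 Ω
|Z| = √(40.0² + 25.8²) = 47.6 Ω
I = V/|Z| = 11.1/47.6 = 233 mA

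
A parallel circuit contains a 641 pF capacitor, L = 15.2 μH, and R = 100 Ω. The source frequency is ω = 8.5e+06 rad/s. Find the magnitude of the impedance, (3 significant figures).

97.5 Ω

X_L = ωL = 129 Ω
X_C = 1/(ωC) = 184 Ω
Parallel: admittances add. Y = 1/R + 1/(jωL) + jωC
Y = (0.0100 − j0.00229) S
|Y| = 0.0103 S → |Z| = 1/|Y| = 97.5 Ω, ∠Z = −∠Y = 12.9°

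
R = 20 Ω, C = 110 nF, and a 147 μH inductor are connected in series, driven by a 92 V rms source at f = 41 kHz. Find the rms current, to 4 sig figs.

ω = 2πf = 257600 rad/s
X_L = ωL = 37.87 Ω
X_C = 1/(ωC) = 35.29 Ω
Net reactance X = X_L − X_C = 2.579 Ω
Z = 20.00 + j2.579 Ω
|Z| = √(20.00² + 2.579²) = 20.17 Ω
I = V/|Z| = 92/20.17 = 4.562 A

4.562 A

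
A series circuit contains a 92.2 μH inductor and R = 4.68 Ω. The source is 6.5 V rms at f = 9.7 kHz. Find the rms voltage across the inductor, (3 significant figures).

4.99 V

ω = 2πf = 60950 rad/s
X_L = ωL = 5.62 Ω
Z = 4.68 + j5.62 Ω
|Z| = √(4.68² + 5.62²) = 7.31 Ω
I = V/|Z| = 889 mA
V_L = I·|Z_L| = 0.889 × 5.62 = 4.99 V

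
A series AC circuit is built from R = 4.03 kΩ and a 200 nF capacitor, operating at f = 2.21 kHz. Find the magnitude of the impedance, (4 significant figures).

ω = 2πf = 13890 rad/s
X_C = 1/(ωC) = 360.1 Ω
Z = 4030 − j360.1 Ω
|Z| = √(4030² + 360.1²) = 4046 Ω

4046 Ω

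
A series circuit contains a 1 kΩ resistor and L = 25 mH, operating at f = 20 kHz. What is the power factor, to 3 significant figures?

ω = 2πf = 125700 rad/s
X_L = ωL = 3140 Ω
Z = 1000 + j3140 Ω
|Z| = √(1000² + 3140²) = 3300 Ω
∠Z = arctan(3140/1000) = 72.3°
cos φ = cos(72.3°) = 0.303

0.303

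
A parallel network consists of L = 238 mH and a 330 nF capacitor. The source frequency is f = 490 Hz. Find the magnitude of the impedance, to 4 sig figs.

2867 Ω

ω = 2πf = 3079 rad/s
X_L = ωL = 732.7 Ω
X_C = 1/(ωC) = 984.3 Ω
Parallel: admittances add. Y = 1/(jωL) + jωC
Y = (0 − j0.0003487) S
|Y| = 0.0003487 S → |Z| = 1/|Y| = 2867 Ω, ∠Z = −∠Y = 90.00°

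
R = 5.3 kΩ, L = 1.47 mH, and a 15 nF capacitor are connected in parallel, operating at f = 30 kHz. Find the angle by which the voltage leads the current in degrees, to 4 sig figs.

ω = 2πf = 188500 rad/s
X_L = ωL = 277.1 Ω
X_C = 1/(ωC) = 353.7 Ω
Parallel: admittances add. Y = 1/R + 1/(jωL) + jωC
Y = (0.0001887 − j0.0007815) S
|Y| = 0.0008040 S → |Z| = 1/|Y| = 1244 Ω, ∠Z = −∠Y = 76.43°

76.43°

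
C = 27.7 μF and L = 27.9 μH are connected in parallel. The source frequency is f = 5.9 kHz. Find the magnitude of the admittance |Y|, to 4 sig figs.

ω = 2πf = 37070 rad/s
X_L = ωL = 1.034 Ω
X_C = 1/(ωC) = 0.9738 Ω
Parallel: admittances add. Y = 1/(jωL) + jωC
Y = (0 + j0.06000) S
|Y| = 0.06000 S → |Z| = 1/|Y| = 16.67 Ω, ∠Z = −∠Y = -90.00°

60.00 mS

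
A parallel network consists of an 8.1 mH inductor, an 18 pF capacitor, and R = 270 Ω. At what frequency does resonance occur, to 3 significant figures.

417 kHz

ω₀ = 1/√(LC) = 1/√(0.0081 × 1.8e-11) = 2.619e+06 rad/s
f₀ = ω₀/(2π) = 417 kHz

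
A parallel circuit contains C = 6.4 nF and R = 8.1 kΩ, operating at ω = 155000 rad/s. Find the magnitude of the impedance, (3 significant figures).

X_C = 1/(ωC) = 1010 Ω
Parallel: admittances add. Y = 1/R + jωC
Y = (0.000123 + j0.000992) S
|Y| = 0.00100 S → |Z| = 1/|Y| = 1000 Ω, ∠Z = −∠Y = -82.9°

1000 Ω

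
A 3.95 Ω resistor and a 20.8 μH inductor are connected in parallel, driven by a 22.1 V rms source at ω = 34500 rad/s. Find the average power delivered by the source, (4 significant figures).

X_L = ωL = 0.7176 Ω
Parallel: admittances add. Y = 1/R + 1/(jωL)
Y = (0.2532 − j1.394) S
|Y| = 1.416 S → |Z| = 1/|Y| = 0.7060 Ω, ∠Z = −∠Y = 79.70°
I = V/|Z| = 31.30 A
P = VI cos φ = 22.1 × 31.30 × cos(79.70°) = 123.6 W

123.6 W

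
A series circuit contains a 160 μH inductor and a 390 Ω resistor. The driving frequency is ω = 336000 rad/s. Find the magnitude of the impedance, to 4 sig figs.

393.7 Ω

X_L = ωL = 53.76 Ω
Z = 390.0 + j53.76 Ω
|Z| = √(390.0² + 53.76²) = 393.7 Ω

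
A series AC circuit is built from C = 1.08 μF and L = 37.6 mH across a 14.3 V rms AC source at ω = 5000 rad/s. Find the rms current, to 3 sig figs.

5.08 A

X_L = ωL = 188 Ω
X_C = 1/(ωC) = 185 Ω
Net reactance X = X_L − X_C = 2.81 Ω
Z = j2.81 Ω
|Z| = √(0² + 2.81²) = 2.81 Ω
I = V/|Z| = 14.3/2.81 = 5.08 A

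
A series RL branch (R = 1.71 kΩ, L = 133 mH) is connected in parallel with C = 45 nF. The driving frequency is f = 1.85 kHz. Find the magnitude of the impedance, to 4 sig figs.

2520 Ω

ω = 2πf = 11620 rad/s
X_L = ωL = 1546 Ω
X_C = 1/(ωC) = 1912 Ω
Branch 1 (R+jX_L): Z₁ = 1710 + j1546 Ω, |Z₁| = 2305 Ω
Branch 2 (−jX_C): Z₂ = −j1912 Ω
Parallel: Z = Z₁Z₂/(Z₁+Z₂), |Z| = 2520 Ω, ∠Z = -35.81°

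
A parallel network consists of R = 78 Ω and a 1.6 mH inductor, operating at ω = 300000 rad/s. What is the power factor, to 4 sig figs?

0.9871

X_L = ωL = 480.0 Ω
Parallel: admittances add. Y = 1/R + 1/(jωL)
Y = (0.01282 − j0.002083) S
|Y| = 0.01299 S → |Z| = 1/|Y| = 76.99 Ω, ∠Z = −∠Y = 9.230°
cos φ = cos(9.230°) = 0.9871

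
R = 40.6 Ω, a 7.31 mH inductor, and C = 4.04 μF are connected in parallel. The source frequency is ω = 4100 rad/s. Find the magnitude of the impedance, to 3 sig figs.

X_L = ωL = 30.0 Ω
X_C = 1/(ωC) = 60.4 Ω
Parallel: admittances add. Y = 1/R + 1/(jωL) + jωC
Y = (0.0246 − j0.0168) S
|Y| = 0.0298 S → |Z| = 1/|Y| = 33.5 Ω, ∠Z = −∠Y = 34.3°

33.5 Ω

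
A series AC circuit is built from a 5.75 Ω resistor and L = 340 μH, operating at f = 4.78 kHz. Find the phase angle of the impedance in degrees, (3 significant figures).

ω = 2πf = 30030 rad/s
X_L = ωL = 10.2 Ω
Z = 5.75 + j10.2 Ω
|Z| = √(5.75² + 10.2²) = 11.7 Ω
∠Z = arctan(10.2/5.75) = 60.6°

60.6°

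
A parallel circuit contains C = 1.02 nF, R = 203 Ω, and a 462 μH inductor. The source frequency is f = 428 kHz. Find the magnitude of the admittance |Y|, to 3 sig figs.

5.29 mS

ω = 2πf = 2.689e+06 rad/s
X_L = ωL = 1240 Ω
X_C = 1/(ωC) = 365 Ω
Parallel: admittances add. Y = 1/R + 1/(jωL) + jωC
Y = (0.00493 + j0.00194) S
|Y| = 0.00529 S → |Z| = 1/|Y| = 189 Ω, ∠Z = −∠Y = -21.5°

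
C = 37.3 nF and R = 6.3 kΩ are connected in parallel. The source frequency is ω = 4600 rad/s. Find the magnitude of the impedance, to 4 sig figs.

X_C = 1/(ωC) = 5828 Ω
Parallel: admittances add. Y = 1/R + jωC
Y = (0.0001587 + j0.0001716) S
|Y| = 0.0002337 S → |Z| = 1/|Y| = 4278 Ω, ∠Z = −∠Y = -47.23°

4278 Ω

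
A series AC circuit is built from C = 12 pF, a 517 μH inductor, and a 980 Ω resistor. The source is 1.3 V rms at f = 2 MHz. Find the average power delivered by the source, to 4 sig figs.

ω = 2πf = 1.257e+07 rad/s
X_L = ωL = 6497 Ω
X_C = 1/(ωC) = 6631 Ω
Net reactance X = X_L − X_C = -134.6 Ω
Z = 980.0 − j134.6 Ω
|Z| = √(980.0² + 134.6²) = 989.2 Ω
∠Z = arctan(-134.6/980.0) = -7.823°
I = V/|Z| = 1.314 mA
P = VI cos φ = 1.3 × 0.001314 × cos(-7.823°) = 1.693 mW

1.693 mW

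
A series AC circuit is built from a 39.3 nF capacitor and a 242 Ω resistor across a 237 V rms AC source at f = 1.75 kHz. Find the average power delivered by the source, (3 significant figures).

ω = 2πf = 11000 rad/s
X_C = 1/(ωC) = 2310 Ω
Z = 242 − j2310 Ω
|Z| = √(242² + 2310²) = 2330 Ω
∠Z = arctan(-2310/242) = -84.0°
I = V/|Z| = 102 mA
P = VI cos φ = 237 × 0.102 × cos(-84.0°) = 2.51 W

2.51 W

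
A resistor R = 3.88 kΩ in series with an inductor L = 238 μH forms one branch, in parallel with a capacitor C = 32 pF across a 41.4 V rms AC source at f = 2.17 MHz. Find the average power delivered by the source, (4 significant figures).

259.9 mW

ω = 2πf = 1.363e+07 rad/s
X_L = ωL = 3245 Ω
X_C = 1/(ωC) = 2292 Ω
Branch 1 (R+jX_L): Z₁ = 3880 + j3245 Ω, |Z₁| = 5058 Ω
Branch 2 (−jX_C): Z₂ = −j2292 Ω
Parallel: Z = Z₁Z₂/(Z₁+Z₂), |Z| = 2902 Ω, ∠Z = -63.89°
I = V/|Z| = 14.27 mA
P = VI cos φ = 41.4 × 0.01427 × cos(-63.89°) = 259.9 mW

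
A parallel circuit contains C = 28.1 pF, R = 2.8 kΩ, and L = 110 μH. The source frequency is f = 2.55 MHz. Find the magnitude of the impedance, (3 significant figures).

ω = 2πf = 1.602e+07 rad/s
X_L = ωL = 1760 Ω
X_C = 1/(ωC) = 2220 Ω
Parallel: admittances add. Y = 1/R + 1/(jωL) + jωC
Y = (0.000357 − j0.000117) S
|Y| = 0.000376 S → |Z| = 1/|Y| = 2660 Ω, ∠Z = −∠Y = 18.2°

2660 Ω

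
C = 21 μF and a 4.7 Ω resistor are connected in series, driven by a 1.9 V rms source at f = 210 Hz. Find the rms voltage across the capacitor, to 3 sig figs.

1.88 V

ω = 2πf = 1319 rad/s
X_C = 1/(ωC) = 36.1 Ω
Z = 4.70 − j36.1 Ω
|Z| = √(4.70² + 36.1²) = 36.4 Ω
I = V/|Z| = 52.2 mA
V_C = I·|Z_C| = 0.0522 × 36.1 = 1.88 V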